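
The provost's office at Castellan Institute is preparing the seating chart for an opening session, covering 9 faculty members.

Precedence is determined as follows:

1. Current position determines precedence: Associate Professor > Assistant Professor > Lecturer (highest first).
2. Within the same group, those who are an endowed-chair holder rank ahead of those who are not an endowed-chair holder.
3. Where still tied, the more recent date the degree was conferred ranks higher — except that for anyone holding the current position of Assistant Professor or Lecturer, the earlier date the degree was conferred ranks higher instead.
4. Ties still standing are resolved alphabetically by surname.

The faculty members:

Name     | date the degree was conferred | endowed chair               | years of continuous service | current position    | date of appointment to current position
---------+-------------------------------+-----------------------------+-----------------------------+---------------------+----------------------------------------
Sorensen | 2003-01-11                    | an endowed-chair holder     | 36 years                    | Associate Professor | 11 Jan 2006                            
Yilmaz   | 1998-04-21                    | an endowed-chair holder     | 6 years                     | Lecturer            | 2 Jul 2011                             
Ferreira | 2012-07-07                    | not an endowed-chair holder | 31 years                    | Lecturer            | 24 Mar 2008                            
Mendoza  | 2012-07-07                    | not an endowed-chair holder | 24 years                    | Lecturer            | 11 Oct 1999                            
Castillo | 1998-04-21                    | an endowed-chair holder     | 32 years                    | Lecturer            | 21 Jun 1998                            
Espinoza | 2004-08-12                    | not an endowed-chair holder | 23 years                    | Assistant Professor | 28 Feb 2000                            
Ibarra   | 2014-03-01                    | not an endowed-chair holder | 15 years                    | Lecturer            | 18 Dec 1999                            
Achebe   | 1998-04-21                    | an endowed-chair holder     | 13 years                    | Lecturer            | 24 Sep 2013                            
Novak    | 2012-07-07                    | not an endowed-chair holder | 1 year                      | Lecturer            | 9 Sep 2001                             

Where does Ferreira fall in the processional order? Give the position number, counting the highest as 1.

By current position: Sorensen (Associate Professor); then Espinoza (Assistant Professor); then Achebe, Castillo, Yilmaz, Ferreira, Mendoza, Novak and Ibarra (Lecturer).
Among Achebe, Castillo, Yilmaz, Ferreira, Mendoza, Novak and Ibarra, an endowed-chair holder before not an endowed-chair holder: Achebe, Castillo and Yilmaz (an endowed-chair holder) before Ferreira, Mendoza, Novak and Ibarra (not an endowed-chair holder).
Achebe, Castillo and Yilmaz all have date the degree was conferred 1998-04-21, so the next rule applies.
Among Achebe, Castillo and Yilmaz, alphabetically by surname: Achebe before Castillo before Yilmaz.
Among Ferreira, Mendoza, Novak and Ibarra, by date the degree was conferred (earlier first) (reversed rule for this group): Ferreira, Mendoza and Novak (2012-07-07) before Ibarra (2014-03-01).
Among Ferreira, Mendoza and Novak, alphabetically by surname: Ferreira before Mendoza before Novak.
Order: Sorensen, Espinoza, Achebe, Castillo, Yilmaz, Ferreira, Mendoza, Novak, Ibarra. So position 6.

6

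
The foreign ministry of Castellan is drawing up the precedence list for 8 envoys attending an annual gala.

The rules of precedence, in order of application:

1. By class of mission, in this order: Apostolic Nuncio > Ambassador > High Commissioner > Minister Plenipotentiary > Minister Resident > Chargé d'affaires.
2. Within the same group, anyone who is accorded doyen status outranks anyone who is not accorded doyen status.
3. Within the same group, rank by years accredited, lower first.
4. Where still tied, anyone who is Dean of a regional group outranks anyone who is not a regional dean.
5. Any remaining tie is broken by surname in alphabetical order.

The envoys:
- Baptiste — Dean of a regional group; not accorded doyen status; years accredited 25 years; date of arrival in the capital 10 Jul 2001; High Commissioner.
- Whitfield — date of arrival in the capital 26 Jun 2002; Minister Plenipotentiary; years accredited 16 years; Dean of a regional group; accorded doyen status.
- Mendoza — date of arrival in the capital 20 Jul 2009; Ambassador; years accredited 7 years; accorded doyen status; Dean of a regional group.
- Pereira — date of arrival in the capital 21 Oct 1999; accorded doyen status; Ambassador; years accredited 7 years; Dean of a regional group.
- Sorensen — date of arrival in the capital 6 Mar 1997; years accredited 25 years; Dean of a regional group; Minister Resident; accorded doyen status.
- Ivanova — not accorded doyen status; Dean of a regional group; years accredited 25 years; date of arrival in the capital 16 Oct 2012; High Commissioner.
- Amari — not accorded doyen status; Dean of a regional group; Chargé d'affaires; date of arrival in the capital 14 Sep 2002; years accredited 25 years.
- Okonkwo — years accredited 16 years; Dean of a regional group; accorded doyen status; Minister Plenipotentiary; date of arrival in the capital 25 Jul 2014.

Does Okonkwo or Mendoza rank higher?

By class of mission: Mendoza and Pereira (Ambassador); then Baptiste and Ivanova (High Commissioner); then Okonkwo and Whitfield (Minister Plenipotentiary); then Sorensen (Minister Resident); then Amari (Chargé d'affaires).
Mendoza and Pereira are each accorded doyen status, so the next rule applies.
Mendoza and Pereira both have years accredited 7 years, so the next rule applies.
Mendoza and Pereira are each Dean of a regional group, so the next rule applies.
Among Mendoza and Pereira, alphabetically by surname: Mendoza before Pereira.
Baptiste and Ivanova are each not accorded doyen status, so the next rule applies.
Baptiste and Ivanova both have years accredited 25 years, so the next rule applies.
Baptiste and Ivanova are each Dean of a regional group, so the next rule applies.
Among Baptiste and Ivanova, alphabetically by surname: Baptiste before Ivanova.
Okonkwo and Whitfield are each accorded doyen status, so the next rule applies.
Okonkwo and Whitfield both have years accredited 16 years, so the next rule applies.
Okonkwo and Whitfield are each Dean of a regional group, so the next rule applies.
Among Okonkwo and Whitfield, alphabetically by surname: Okonkwo before Whitfield.
So Mendoza takes precedence.

Mendoza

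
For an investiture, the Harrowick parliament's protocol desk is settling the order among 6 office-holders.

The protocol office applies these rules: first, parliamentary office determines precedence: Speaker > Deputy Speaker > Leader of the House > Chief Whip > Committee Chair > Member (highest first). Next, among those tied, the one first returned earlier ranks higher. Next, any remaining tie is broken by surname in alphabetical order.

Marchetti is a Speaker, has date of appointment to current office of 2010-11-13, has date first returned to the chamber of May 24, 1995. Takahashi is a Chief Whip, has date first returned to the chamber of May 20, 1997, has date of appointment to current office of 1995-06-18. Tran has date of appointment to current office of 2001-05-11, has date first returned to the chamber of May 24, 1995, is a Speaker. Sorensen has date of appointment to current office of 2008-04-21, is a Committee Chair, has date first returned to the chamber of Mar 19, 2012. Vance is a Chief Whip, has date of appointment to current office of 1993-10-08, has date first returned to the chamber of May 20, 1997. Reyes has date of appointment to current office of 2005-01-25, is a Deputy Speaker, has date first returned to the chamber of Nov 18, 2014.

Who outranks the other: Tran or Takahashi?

Tran

By parliamentary office: Marchetti and Tran (Speaker); then Reyes (Deputy Speaker); then Takahashi and Vance (Chief Whip); then Sorensen (Committee Chair).
Marchetti and Tran both have date first returned to the chamber May 24, 1995, so the next rule applies.
Among Marchetti and Tran, alphabetically by surname: Marchetti before Tran.
Takahashi and Vance both have date first returned to the chamber May 20, 1997, so the next rule applies.
Among Takahashi and Vance, alphabetically by surname: Takahashi before Vance.
So Tran takes precedence.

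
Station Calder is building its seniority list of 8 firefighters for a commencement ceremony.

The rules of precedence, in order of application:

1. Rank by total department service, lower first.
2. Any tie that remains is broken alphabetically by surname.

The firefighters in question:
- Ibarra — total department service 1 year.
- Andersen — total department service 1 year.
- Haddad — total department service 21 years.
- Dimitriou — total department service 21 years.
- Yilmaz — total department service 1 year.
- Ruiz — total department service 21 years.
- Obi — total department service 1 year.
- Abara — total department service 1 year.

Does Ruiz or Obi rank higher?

Obi

By total department service (lower first): Abara, Andersen, Ibarra, Obi and Yilmaz (each 1 year); then Dimitriou, Haddad and Ruiz (each 21 years).
Among Abara, Andersen, Ibarra, Obi and Yilmaz, alphabetically by surname: Abara before Andersen before Ibarra before Obi before Yilmaz.
Among Dimitriou, Haddad and Ruiz, alphabetically by surname: Dimitriou before Haddad before Ruiz.
So Obi takes precedence.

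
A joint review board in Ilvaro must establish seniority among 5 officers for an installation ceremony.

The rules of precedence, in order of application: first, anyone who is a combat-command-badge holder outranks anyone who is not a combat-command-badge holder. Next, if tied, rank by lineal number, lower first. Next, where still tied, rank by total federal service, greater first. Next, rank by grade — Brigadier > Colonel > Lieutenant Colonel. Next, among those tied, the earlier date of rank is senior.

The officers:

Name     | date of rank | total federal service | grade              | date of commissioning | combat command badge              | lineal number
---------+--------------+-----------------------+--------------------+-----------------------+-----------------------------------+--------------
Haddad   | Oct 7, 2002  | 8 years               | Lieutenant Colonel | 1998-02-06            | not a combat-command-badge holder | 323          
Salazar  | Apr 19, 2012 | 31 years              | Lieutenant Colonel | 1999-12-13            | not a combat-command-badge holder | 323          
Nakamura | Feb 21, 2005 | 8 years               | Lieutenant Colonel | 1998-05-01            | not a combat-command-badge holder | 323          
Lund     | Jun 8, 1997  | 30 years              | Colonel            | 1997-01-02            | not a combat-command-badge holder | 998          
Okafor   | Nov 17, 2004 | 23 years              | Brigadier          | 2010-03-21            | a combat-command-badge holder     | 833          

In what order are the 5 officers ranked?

By the first rule: Okafor (a combat-command-badge holder); then Salazar, Haddad, Nakamura and Lund (each not a combat-command-badge holder).
Among Salazar, Haddad, Nakamura and Lund, by lineal number (lower first): Salazar, Haddad and Nakamura (323) before Lund (998).
Among Salazar, Haddad and Nakamura, by total federal service (higher first): Salazar (31 years) before Haddad and Nakamura (8 years).
Haddad and Nakamura are each Lieutenant Colonel, so the next rule applies.
Among Haddad and Nakamura, by date of rank (earlier first): Haddad (Oct 7, 2002) before Nakamura (Feb 21, 2005).
Full order: Okafor, Salazar, Haddad, Nakamura, Lund.

Okafor, Salazar, Haddad, Nakamura, Lund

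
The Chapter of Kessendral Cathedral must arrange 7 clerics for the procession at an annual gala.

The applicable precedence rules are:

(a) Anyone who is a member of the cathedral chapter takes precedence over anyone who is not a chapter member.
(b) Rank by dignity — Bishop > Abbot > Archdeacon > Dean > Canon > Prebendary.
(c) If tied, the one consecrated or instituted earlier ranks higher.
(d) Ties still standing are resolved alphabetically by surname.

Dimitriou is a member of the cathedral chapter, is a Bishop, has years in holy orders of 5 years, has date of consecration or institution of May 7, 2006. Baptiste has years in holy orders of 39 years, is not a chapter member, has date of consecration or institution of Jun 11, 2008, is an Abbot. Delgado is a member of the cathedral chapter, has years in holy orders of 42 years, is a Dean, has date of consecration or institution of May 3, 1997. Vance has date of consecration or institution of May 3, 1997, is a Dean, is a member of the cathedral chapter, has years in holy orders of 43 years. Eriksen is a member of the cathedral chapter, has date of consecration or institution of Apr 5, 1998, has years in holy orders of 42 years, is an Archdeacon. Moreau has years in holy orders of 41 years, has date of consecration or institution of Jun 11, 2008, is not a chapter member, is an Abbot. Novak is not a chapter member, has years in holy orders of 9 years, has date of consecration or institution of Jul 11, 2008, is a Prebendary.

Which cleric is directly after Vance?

By the first rule: Dimitriou, Eriksen, Delgado and Vance (each a member of the cathedral chapter); then Baptiste, Moreau and Novak (each not a chapter member).
Among Dimitriou, Eriksen, Delgado and Vance, by dignity: Dimitriou (Bishop) before Eriksen (Archdeacon) before Delgado and Vance (Dean).
Delgado and Vance both have date of consecration or institution May 3, 1997, so the next rule applies.
Among Delgado and Vance, alphabetically by surname: Delgado before Vance.
Among Baptiste, Moreau and Novak, by dignity: Baptiste and Moreau (Abbot) before Novak (Prebendary).
Baptiste and Moreau both have date of consecration or institution Jun 11, 2008, so the next rule applies.
Among Baptiste and Moreau, alphabetically by surname: Baptiste before Moreau.
Order: Dimitriou, Eriksen, Delgado, Vance, Baptiste, Moreau, Novak.

Baptiste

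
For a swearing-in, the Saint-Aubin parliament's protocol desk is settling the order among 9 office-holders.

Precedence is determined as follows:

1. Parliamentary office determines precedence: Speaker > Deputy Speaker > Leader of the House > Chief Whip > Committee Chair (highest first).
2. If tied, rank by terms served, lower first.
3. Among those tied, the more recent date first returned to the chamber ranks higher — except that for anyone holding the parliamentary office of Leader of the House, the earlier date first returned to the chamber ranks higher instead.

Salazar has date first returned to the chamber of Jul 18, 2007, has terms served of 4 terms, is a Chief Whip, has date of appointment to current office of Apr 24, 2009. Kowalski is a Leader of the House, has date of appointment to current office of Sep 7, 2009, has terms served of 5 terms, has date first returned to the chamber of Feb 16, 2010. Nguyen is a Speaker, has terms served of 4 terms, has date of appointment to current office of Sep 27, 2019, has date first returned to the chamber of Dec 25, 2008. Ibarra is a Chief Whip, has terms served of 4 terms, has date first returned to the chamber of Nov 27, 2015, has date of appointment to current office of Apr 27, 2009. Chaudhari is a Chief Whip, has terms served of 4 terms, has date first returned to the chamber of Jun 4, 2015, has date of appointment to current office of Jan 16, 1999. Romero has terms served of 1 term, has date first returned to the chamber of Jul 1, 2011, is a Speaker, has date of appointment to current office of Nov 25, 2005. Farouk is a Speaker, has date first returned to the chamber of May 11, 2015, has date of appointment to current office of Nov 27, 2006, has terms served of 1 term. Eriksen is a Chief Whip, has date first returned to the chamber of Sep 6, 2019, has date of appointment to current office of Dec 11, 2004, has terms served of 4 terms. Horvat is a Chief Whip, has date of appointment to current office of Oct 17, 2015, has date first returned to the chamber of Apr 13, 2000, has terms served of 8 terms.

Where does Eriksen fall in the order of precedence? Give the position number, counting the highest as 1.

By parliamentary office: Farouk, Romero and Nguyen (Speaker); then Kowalski (Leader of the House); then Eriksen, Ibarra, Chaudhari, Salazar and Horvat (Chief Whip).
Among Farouk, Romero and Nguyen, by terms served (lower first): Farouk and Romero (1 term) before Nguyen (4 terms).
Among Farouk and Romero, by date first returned to the chamber (later first): Farouk (May 11, 2015) before Romero (Jul 1, 2011).
Among Eriksen, Ibarra, Chaudhari, Salazar and Horvat, by terms served (lower first): Eriksen, Ibarra, Chaudhari and Salazar (4 terms) before Horvat (8 terms).
Among Eriksen, Ibarra, Chaudhari and Salazar, by date first returned to the chamber (later first): Eriksen (Sep 6, 2019) before Ibarra (Nov 27, 2015) before Chaudhari (Jun 4, 2015) before Salazar (Jul 18, 2007).
Order: Farouk, Romero, Nguyen, Kowalski, Eriksen, Ibarra, Chaudhari, Salazar, Horvat. So position 5.

5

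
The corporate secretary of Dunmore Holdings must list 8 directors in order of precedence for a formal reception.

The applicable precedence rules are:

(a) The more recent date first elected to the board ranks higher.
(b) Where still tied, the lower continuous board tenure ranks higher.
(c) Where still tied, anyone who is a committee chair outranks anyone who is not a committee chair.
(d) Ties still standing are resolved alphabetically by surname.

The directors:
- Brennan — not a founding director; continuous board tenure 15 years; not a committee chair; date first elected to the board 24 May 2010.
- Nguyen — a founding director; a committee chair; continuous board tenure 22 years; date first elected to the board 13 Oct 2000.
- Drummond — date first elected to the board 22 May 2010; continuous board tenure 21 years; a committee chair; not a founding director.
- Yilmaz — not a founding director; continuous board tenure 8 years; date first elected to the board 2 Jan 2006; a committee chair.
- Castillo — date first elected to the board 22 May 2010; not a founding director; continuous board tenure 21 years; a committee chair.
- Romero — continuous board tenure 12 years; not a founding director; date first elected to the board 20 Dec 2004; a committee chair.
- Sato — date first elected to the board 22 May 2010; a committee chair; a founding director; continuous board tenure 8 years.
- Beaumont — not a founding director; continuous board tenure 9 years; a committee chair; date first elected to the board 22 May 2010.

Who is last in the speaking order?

Nguyen

By date first elected to the board (later first): Brennan (24 May 2010); then Sato, Beaumont, Castillo and Drummond (each 22 May 2010); then Yilmaz (2 Jan 2006); then Romero (20 Dec 2004); then Nguyen (13 Oct 2000).
Among Sato, Beaumont, Castillo and Drummond, by continuous board tenure (lower first): Sato (8 years) before Beaumont (9 years) before Castillo and Drummond (21 years).
Castillo and Drummond are each a committee chair, so the next rule applies.
Among Castillo and Drummond, alphabetically by surname: Castillo before Drummond.
Order: Brennan, Sato, Beaumont, Castillo, Drummond, Yilmaz, Romero, Nguyen.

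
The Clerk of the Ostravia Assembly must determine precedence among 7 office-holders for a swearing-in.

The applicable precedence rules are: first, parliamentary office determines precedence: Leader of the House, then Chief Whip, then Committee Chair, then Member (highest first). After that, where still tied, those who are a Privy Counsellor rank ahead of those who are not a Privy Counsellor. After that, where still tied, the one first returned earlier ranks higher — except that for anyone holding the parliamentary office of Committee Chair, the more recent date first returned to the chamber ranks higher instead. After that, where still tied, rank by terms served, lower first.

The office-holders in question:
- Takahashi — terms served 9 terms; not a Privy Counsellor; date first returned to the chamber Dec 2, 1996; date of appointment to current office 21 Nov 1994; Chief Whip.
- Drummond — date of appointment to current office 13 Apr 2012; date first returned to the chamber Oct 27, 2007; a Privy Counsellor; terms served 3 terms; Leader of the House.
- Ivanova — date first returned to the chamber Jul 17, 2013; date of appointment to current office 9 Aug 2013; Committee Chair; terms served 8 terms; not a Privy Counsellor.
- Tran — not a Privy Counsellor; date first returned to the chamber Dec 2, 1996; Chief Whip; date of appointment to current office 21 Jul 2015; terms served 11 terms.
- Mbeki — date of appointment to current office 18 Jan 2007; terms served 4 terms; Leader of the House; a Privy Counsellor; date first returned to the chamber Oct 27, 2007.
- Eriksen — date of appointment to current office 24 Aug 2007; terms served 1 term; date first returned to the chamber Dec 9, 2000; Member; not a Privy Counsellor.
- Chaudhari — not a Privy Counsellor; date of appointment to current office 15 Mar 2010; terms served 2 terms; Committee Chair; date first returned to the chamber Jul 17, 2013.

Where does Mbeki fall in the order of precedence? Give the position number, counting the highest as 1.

2

By parliamentary office: Drummond and Mbeki (Leader of the House); then Takahashi and Tran (Chief Whip); then Chaudhari and Ivanova (Committee Chair); then Eriksen (Member).
Drummond and Mbeki are each a Privy Counsellor, so the next rule applies.
Drummond and Mbeki both have date first returned to the chamber Oct 27, 2007, so the next rule applies.
Among Drummond and Mbeki, by terms served (lower first): Drummond (3 terms) before Mbeki (4 terms).
Takahashi and Tran are each not a Privy Counsellor, so the next rule applies.
Takahashi and Tran both have date first returned to the chamber Dec 2, 1996, so the next rule applies.
Among Takahashi and Tran, by terms served (lower first): Takahashi (9 terms) before Tran (11 terms).
Chaudhari and Ivanova are each not a Privy Counsellor, so the next rule applies.
Chaudhari and Ivanova both have date first returned to the chamber Jul 17, 2013, so the next rule applies.
Among Chaudhari and Ivanova, by terms served (lower first): Chaudhari (2 terms) before Ivanova (8 terms).
Order: Drummond, Mbeki, Takahashi, Tran, Chaudhari, Ivanova, Eriksen. So position 2.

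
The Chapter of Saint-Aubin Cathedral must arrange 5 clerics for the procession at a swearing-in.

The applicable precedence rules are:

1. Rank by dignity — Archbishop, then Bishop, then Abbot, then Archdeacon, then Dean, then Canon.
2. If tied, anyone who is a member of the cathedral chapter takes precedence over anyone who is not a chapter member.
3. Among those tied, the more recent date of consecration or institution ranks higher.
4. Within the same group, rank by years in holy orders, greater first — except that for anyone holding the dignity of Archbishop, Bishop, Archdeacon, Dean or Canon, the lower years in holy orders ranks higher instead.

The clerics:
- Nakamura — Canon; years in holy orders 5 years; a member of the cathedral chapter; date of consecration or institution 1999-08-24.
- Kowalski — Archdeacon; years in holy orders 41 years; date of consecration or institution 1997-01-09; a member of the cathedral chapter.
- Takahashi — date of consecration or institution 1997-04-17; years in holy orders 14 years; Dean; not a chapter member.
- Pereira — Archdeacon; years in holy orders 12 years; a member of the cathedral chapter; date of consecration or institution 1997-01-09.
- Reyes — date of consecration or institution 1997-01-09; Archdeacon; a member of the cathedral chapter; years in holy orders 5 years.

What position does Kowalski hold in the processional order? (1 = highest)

3

By dignity: Reyes, Pereira and Kowalski (Archdeacon); then Takahashi (Dean); then Nakamura (Canon).
Reyes, Pereira and Kowalski are each a member of the cathedral chapter, so the next rule applies.
Reyes, Pereira and Kowalski all have date of consecration or institution 1997-01-09, so the next rule applies.
Among Reyes, Pereira and Kowalski, by years in holy orders (lower first) (reversed rule for this group): Reyes (5 years) before Pereira (12 years) before Kowalski (41 years).
Order: Reyes, Pereira, Kowalski, Takahashi, Nakamura. So position 3.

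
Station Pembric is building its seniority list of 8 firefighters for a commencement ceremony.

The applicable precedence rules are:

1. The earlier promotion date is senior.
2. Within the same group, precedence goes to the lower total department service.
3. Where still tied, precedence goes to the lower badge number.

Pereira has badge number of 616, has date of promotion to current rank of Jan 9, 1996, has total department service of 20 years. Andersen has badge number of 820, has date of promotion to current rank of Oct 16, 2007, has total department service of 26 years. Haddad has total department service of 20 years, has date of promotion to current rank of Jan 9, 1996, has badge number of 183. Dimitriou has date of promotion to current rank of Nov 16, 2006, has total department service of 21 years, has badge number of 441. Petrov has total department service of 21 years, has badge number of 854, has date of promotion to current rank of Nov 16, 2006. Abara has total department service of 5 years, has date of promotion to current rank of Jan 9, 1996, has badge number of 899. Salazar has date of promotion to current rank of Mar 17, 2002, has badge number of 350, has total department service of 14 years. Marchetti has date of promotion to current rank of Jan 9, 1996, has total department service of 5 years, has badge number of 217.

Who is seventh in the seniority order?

Petrov

By date of promotion to current rank (earlier first): Marchetti, Abara, Haddad and Pereira (each Jan 9, 1996); then Salazar (Mar 17, 2002); then Dimitriou and Petrov (both Nov 16, 2006); then Andersen (Oct 16, 2007).
Among Marchetti, Abara, Haddad and Pereira, by total department service (lower first): Marchetti and Abara (5 years) before Haddad and Pereira (20 years).
Among Marchetti and Abara, by badge number (lower first): Marchetti (217) before Abara (899).
Among Haddad and Pereira, by badge number (lower first): Haddad (183) before Pereira (616).
Dimitriou and Petrov both have total department service 21 years, so the next rule applies.
Among Dimitriou and Petrov, by badge number (lower first): Dimitriou (441) before Petrov (854).
Order: Marchetti, Abara, Haddad, Pereira, Salazar, Dimitriou, Petrov, Andersen.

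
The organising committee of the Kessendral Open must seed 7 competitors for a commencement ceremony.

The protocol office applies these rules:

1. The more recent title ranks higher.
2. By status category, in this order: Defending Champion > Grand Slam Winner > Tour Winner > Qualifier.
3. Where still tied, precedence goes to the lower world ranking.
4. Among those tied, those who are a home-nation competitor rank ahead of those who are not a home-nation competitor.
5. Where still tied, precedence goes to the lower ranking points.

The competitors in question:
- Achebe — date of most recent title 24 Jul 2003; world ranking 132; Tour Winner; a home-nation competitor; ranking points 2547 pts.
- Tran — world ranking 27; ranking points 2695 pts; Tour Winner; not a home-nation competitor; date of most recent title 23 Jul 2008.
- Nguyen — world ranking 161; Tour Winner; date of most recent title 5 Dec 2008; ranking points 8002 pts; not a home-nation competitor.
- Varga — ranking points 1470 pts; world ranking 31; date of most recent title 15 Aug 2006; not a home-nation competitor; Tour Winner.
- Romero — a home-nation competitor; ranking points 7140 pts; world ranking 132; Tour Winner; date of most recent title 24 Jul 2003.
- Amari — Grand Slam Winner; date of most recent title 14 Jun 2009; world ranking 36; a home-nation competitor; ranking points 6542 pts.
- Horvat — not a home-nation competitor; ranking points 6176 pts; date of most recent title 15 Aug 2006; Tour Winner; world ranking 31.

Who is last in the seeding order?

By date of most recent title (later first): Amari (14 Jun 2009); then Nguyen (5 Dec 2008); then Tran (23 Jul 2008); then Varga and Horvat (both 15 Aug 2006); then Achebe and Romero (both 24 Jul 2003).
Varga and Horvat are each Tour Winner, so the next rule applies.
Varga and Horvat both have world ranking 31, so the next rule applies.
Varga and Horvat are each not a home-nation competitor, so the next rule applies.
Among Varga and Horvat, by ranking points (lower first): Varga (1470 pts) before Horvat (6176 pts).
Achebe and Romero are each Tour Winner, so the next rule applies.
Achebe and Romero both have world ranking 132, so the next rule applies.
Achebe and Romero are each a home-nation competitor, so the next rule applies.
Among Achebe and Romero, by ranking points (lower first): Achebe (2547 pts) before Romero (7140 pts).
Order: Amari, Nguyen, Tran, Varga, Horvat, Achebe, Romero.

Romero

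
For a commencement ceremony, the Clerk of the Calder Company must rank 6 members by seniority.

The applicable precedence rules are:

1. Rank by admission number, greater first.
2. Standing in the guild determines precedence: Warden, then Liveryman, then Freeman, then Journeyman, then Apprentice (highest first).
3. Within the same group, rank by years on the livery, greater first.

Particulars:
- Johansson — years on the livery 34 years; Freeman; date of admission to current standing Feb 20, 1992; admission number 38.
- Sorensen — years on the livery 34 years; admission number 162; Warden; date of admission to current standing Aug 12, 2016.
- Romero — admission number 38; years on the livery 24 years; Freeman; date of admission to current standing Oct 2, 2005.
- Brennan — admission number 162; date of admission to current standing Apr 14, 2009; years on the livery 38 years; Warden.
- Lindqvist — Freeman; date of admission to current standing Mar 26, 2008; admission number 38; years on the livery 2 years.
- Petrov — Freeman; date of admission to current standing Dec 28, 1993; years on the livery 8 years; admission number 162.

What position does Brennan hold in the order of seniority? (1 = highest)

1

By admission number (higher first): Brennan, Sorensen and Petrov (each 162); then Johansson, Romero and Lindqvist (each 38).
Among Brennan, Sorensen and Petrov, by standing in the guild: Brennan and Sorensen (Warden) before Petrov (Freeman).
Among Brennan and Sorensen, by years on the livery (higher first): Brennan (38 years) before Sorensen (34 years).
Johansson, Romero and Lindqvist are each Freeman, so the next rule applies.
Among Johansson, Romero and Lindqvist, by years on the livery (higher first): Johansson (34 years) before Romero (24 years) before Lindqvist (2 years).
Order: Brennan, Sorensen, Petrov, Johansson, Romero, Lindqvist. So position 1.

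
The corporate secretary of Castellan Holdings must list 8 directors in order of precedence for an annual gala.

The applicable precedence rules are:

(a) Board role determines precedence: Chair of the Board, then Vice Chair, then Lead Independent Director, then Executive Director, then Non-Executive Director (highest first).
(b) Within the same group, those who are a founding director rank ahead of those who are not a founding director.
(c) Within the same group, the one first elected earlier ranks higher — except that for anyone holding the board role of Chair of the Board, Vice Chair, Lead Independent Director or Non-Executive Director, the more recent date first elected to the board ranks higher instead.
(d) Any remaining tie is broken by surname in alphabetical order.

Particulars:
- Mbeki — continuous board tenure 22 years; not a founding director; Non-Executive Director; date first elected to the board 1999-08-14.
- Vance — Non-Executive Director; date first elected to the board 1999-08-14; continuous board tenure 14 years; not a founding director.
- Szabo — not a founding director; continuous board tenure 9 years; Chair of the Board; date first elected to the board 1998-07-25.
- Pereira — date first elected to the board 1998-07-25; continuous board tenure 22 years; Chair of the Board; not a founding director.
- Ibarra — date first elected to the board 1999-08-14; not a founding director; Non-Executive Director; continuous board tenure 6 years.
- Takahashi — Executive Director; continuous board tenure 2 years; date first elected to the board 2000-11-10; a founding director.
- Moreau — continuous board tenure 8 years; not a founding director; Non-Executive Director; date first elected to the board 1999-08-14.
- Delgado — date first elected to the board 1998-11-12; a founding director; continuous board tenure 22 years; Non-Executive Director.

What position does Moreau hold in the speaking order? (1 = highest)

7

By board role: Pereira and Szabo (Chair of the Board); then Takahashi (Executive Director); then Delgado, Ibarra, Mbeki, Moreau and Vance (Non-Executive Director).
Pereira and Szabo are each not a founding director, so the next rule applies.
Pereira and Szabo both have date first elected to the board 1998-07-25, so the next rule applies.
Among Pereira and Szabo, alphabetically by surname: Pereira before Szabo.
Among Delgado, Ibarra, Mbeki, Moreau and Vance, a founding director before not a founding director: Delgado (a founding director) before Ibarra, Mbeki, Moreau and Vance (not a founding director).
Ibarra, Mbeki, Moreau and Vance all have date first elected to the board 1999-08-14, so the next rule applies.
Among Ibarra, Mbeki, Moreau and Vance, alphabetically by surname: Ibarra before Mbeki before Moreau before Vance.
Order: Pereira, Szabo, Takahashi, Delgado, Ibarra, Mbeki, Moreau, Vance. So position 7.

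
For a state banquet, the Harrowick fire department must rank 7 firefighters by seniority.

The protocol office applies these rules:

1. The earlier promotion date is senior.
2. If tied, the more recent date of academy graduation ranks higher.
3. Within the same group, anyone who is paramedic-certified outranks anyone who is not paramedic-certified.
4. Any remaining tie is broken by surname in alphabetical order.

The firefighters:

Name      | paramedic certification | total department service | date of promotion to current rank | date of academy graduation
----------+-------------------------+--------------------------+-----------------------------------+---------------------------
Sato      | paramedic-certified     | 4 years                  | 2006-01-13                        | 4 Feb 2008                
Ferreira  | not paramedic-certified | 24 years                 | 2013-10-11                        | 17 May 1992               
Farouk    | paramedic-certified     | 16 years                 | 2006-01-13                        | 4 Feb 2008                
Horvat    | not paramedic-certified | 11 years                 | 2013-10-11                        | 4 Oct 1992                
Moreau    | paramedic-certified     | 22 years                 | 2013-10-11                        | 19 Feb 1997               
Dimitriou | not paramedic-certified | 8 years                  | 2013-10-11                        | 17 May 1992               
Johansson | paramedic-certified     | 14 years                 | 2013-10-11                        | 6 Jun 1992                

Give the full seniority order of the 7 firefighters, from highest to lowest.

Farouk, Sato, Moreau, Horvat, Johansson, Dimitriou, Ferreira

By date of promotion to current rank (earlier first): Farouk and Sato (both 2006-01-13); then Moreau, Horvat, Johansson, Dimitriou and Ferreira (each 2013-10-11).
Farouk and Sato both have date of academy graduation 4 Feb 2008, so the next rule applies.
Farouk and Sato are each paramedic-certified, so the next rule applies.
Among Farouk and Sato, alphabetically by surname: Farouk before Sato.
Among Moreau, Horvat, Johansson, Dimitriou and Ferreira, by date of academy graduation (later first): Moreau (19 Feb 1997) before Horvat (4 Oct 1992) before Johansson (6 Jun 1992) before Dimitriou and Ferreira (17 May 1992).
Dimitriou and Ferreira are each not paramedic-certified, so the next rule applies.
Among Dimitriou and Ferreira, alphabetically by surname: Dimitriou before Ferreira.
Full order: Farouk, Sato, Moreau, Horvat, Johansson, Dimitriou, Ferreira.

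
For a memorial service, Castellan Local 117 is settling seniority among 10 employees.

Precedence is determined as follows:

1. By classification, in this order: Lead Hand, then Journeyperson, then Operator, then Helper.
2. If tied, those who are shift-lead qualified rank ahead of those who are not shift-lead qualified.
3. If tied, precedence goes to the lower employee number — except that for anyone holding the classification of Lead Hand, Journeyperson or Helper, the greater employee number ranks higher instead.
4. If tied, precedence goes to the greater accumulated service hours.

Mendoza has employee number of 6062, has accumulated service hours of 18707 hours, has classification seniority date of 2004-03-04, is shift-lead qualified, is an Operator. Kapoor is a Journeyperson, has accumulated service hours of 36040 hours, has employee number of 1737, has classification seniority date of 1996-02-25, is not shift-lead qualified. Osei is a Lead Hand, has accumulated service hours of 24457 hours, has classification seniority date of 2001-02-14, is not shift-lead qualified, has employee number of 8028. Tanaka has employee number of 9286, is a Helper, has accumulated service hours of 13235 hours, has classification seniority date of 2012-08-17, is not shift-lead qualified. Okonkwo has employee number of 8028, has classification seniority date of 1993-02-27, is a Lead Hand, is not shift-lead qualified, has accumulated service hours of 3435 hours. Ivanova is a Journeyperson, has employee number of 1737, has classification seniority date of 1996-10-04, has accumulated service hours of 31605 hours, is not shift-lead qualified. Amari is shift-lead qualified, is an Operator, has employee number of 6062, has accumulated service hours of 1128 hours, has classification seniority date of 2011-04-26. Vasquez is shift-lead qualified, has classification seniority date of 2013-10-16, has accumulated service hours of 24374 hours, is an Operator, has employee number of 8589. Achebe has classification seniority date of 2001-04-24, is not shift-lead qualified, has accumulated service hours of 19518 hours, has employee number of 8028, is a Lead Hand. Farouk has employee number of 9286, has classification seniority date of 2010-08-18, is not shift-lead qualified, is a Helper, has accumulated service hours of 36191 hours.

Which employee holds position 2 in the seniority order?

By classification: Osei, Achebe and Okonkwo (Lead Hand); then Kapoor and Ivanova (Journeyperson); then Mendoza, Amari and Vasquez (Operator); then Farouk and Tanaka (Helper).
Osei, Achebe and Okonkwo are each not shift-lead qualified, so the next rule applies.
Osei, Achebe and Okonkwo all have employee number 8028, so the next rule applies.
Among Osei, Achebe and Okonkwo, by accumulated service hours (higher first): Osei (24457 hours) before Achebe (19518 hours) before Okonkwo (3435 hours).
Kapoor and Ivanova are each not shift-lead qualified, so the next rule applies.
Kapoor and Ivanova both have employee number 1737, so the next rule applies.
Among Kapoor and Ivanova, by accumulated service hours (higher first): Kapoor (36040 hours) before Ivanova (31605 hours).
Mendoza, Amari and Vasquez are each shift-lead qualified, so the next rule applies.
Among Mendoza, Amari and Vasquez, by employee number (lower first): Mendoza and Amari (6062) before Vasquez (8589).
Among Mendoza and Amari, by accumulated service hours (higher first): Mendoza (18707 hours) before Amari (1128 hours).
Farouk and Tanaka are each not shift-lead qualified, so the next rule applies.
Farouk and Tanaka both have employee number 9286, so the next rule applies.
Among Farouk and Tanaka, by accumulated service hours (higher first): Farouk (36191 hours) before Tanaka (13235 hours).
Order: Osei, Achebe, Okonkwo, Kapoor, Ivanova, Mendoza, Amari, Vasquez, Farouk, Tanaka.

Achebe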